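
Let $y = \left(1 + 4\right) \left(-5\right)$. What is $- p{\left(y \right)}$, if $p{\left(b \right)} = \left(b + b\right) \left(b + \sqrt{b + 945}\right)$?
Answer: $-1250 + 100 \sqrt{230} \approx 266.58$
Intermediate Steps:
$y = -25$ ($y = 5 \left(-5\right) = -25$)
$p{\left(b \right)} = 2 b \left(b + \sqrt{945 + b}\right)$
$- p{\left(y \right)} = - 2 \left(-25\right) \left(-25 + \sqrt{945 - 25}\right) = - 2 \left(-25\right) \left(-25 + \sqrt{920}\right) = - 2 \left(-25\right) \left(-25 + 2 \sqrt{230}\right) = - (1250 - 100 \sqrt{230}) = -1250 + 100 \sqrt{230}$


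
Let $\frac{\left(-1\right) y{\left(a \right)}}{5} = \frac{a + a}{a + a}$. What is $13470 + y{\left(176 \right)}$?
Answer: $13465$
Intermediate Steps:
$y{\left(a \right)} = -5$ ($y{\left(a \right)} = - 5 \frac{a + a}{a + a} = - 5 \frac{2 a}{2 a} = - 5 \cdot 2 a \frac{1}{2 a} = \left(-5\right) 1 = -5$)
$13470 + y{\left(176 \right)} = 13470 - 5 = 13465$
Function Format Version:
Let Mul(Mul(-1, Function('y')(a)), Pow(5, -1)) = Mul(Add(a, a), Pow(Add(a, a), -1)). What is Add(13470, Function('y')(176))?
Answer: 13465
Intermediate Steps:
Function('y')(a) = -5 (Function('y')(a) = Mul(-5, Mul(Add(a, a), Pow(Add(a, a), -1))) = Mul(-5, Mul(Mul(2, a), Pow(Mul(2, a), -1))) = Mul(-5, Mul(Mul(2, a), Mul(Rational(1, 2), Pow(a, -1)))) = Mul(-5, 1) = -5)
Add(13470, Function('y')(176)) = Add(13470, -5) = 13465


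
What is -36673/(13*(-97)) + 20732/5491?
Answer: 17501115/532627 ≈ 32.858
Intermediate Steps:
-36673/(13*(-97)) + 20732/5491 = -36673/(-1261) + 20732*(1/5491) = -36673*(-1/1261) + 20732/5491 = 2821/97 + 20732/5491 = 17501115/532627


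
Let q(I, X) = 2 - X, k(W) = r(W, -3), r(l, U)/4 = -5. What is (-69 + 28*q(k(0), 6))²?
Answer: 32761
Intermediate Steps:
r(l, U) = -20 (r(l, U) = 4*(-5) = -20)
k(W) = -20
(-69 + 28*q(k(0), 6))² = (-69 + 28*(2 - 1*6))² = (-69 + 28*(2 - 6))² = (-69 + 28*(-4))² = (-69 - 112)² = (-181)² = 32761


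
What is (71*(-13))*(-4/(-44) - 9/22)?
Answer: 6461/22 ≈ 293.68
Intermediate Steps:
(71*(-13))*(-4/(-44) - 9/22) = -923*(-4*(-1/44) - 9*1/22) = -923*(1/11 - 9/22) = -923*(-7/22) = 6461/22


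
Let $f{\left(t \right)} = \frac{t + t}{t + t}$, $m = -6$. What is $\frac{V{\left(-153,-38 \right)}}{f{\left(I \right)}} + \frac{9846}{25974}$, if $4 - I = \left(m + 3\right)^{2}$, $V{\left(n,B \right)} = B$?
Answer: $- \frac{54287}{1443} \approx -37.621$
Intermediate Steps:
$I = -5$ ($I = 4 - \left(-6 + 3\right)^{2} = 4 - \left(-3\right)^{2} = 4 - 9 = -5$)
$f{\left(t \right)} = 1$ ($f{\left(t \right)} = \frac{2 t}{2 t} = 2 t \frac{1}{2 t} = 1$)
$\frac{V{\left(-153,-38 \right)}}{f{\left(I \right)}} + \frac{9846}{25974} = - \frac{38}{1} + \frac{9846}{25974} = \left(-38\right) 1 + 9846 \cdot \frac{1}{25974} = -38 + \frac{547}{1443} = - \frac{54287}{1443}$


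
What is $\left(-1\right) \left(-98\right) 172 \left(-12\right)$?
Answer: $-202272$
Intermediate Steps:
$\left(-1\right) \left(-98\right) 172 \left(-12\right) = 98 \cdot 172 \left(-12\right) = 16856 \left(-12\right) = -202272$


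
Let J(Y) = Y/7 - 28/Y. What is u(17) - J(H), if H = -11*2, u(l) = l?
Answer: 1453/77 ≈ 18.870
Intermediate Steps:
H = -22
J(Y) = -28/Y + Y/7 (J(Y) = Y*(⅐) - 28/Y = Y/7 - 28/Y = -28/Y + Y/7)
u(17) - J(H) = 17 - (-28/(-22) + (⅐)*(-22)) = 17 - (-28*(-1/22) - 22/7) = 17 - (14/11 - 22/7) = 17 - 1*(-144/77) = 17 + 144/77 = 1453/77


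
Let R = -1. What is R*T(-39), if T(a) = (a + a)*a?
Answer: -3042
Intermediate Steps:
T(a) = 2*a² (T(a) = (2*a)*a = 2*a²)
R*T(-39) = -2*(-39)² = -2*1521 = -1*3042 = -3042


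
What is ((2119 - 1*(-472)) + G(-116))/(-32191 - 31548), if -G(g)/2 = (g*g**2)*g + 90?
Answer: 362125461/63739 ≈ 5681.4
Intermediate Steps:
G(g) = -180 - 2*g**4 (G(g) = -2*((g*g**2)*g + 90) = -2*(g**3*g + 90) = -2*(g**4 + 90) = -2*(90 + g**4) = -180 - 2*g**4)
((2119 - 1*(-472)) + G(-116))/(-32191 - 31548) = ((2119 - 1*(-472)) + (-180 - 2*(-116)**4))/(-32191 - 31548) = ((2119 + 472) + (-180 - 2*181063936))/(-63739) = (2591 + (-180 - 362127872))*(-1/63739) = (2591 - 362128052)*(-1/63739) = -362125461*(-1/63739) = 362125461/63739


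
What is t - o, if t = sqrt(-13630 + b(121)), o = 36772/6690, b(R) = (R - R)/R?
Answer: -18386/3345 + I*sqrt(13630) ≈ -5.4966 + 116.75*I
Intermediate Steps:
b(R) = 0 (b(R) = 0/R = 0)
o = 18386/3345 (o = 36772*(1/6690) = 18386/3345 ≈ 5.4966)
t = I*sqrt(13630) (t = sqrt(-13630 + 0) = sqrt(-13630) = I*sqrt(13630) ≈ 116.75*I)
t - o = I*sqrt(13630) - 1*18386/3345 = I*sqrt(13630) - 18386/3345 = -18386/3345 + I*sqrt(13630)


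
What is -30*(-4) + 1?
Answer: 121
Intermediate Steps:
-30*(-4) + 1 = 120 + 1 = 121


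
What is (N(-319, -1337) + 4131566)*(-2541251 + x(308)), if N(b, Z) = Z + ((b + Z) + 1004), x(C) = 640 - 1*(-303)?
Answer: -10490397489716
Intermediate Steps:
x(C) = 943 (x(C) = 640 + 303 = 943)
N(b, Z) = 1004 + b + 2*Z (N(b, Z) = Z + ((Z + b) + 1004) = Z + (1004 + Z + b) = 1004 + b + 2*Z)
(N(-319, -1337) + 4131566)*(-2541251 + x(308)) = ((1004 - 319 + 2*(-1337)) + 4131566)*(-2541251 + 943) = ((1004 - 319 - 2674) + 4131566)*(-2540308) = (-1989 + 4131566)*(-2540308) = 4129577*(-2540308) = -10490397489716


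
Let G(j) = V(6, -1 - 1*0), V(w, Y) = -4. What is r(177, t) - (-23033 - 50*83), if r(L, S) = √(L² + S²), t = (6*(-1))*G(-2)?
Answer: 27183 + 3*√3545 ≈ 27362.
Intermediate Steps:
G(j) = -4
t = 24 (t = (6*(-1))*(-4) = -6*(-4) = 24)
r(177, t) - (-23033 - 50*83) = √(177² + 24²) - (-23033 - 50*83) = √(31329 + 576) - (-23033 - 1*4150) = √31905 - (-23033 - 4150) = 3*√3545 - 1*(-27183) = 3*√3545 + 27183 = 27183 + 3*√3545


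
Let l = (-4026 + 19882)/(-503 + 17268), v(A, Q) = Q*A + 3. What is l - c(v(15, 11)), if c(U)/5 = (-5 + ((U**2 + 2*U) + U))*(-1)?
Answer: 2407721331/16765 ≈ 1.4362e+5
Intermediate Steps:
v(A, Q) = 3 + A*Q (v(A, Q) = A*Q + 3 = 3 + A*Q)
c(U) = 25 - 15*U - 5*U**2 (c(U) = 5*((-5 + ((U**2 + 2*U) + U))*(-1)) = 5*((-5 + (U**2 + 3*U))*(-1)) = 5*((-5 + U**2 + 3*U)*(-1)) = 5*(5 - U**2 - 3*U) = 25 - 15*U - 5*U**2)
l = 15856/16765 ≈ 0.94578
l - c(v(15, 11)) = 15856/16765 - (25 - 15*(3 + 15*11) - 5*(3 + 15*11)**2) = 15856/16765 - (25 - 15*(3 + 165) - 5*(3 + 165)**2) = 15856/16765 - (25 - 15*168 - 5*168**2) = 15856/16765 - (25 - 2520 - 5*28224) = 15856/16765 - (25 - 2520 - 141120) = 15856/16765 - 1*(-143615) = 15856/16765 + 143615 = 2407721331/16765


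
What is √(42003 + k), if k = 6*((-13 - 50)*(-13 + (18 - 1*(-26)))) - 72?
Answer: 9*√373 ≈ 173.82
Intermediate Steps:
k = -11790 (k = 6*(-63*(-13 + (18 + 26))) - 72 = 6*(-63*(-13 + 44)) - 72 = 6*(-63*31) - 72 = 6*(-1953) - 72 = -11718 - 72 = -11790)
√(42003 + k) = √(42003 - 11790) = √30213 = 9*√373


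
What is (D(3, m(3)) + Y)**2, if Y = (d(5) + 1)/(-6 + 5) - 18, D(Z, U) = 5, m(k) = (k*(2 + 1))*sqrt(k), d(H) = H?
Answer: 361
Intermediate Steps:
m(k) = 3*k**(3/2) (m(k) = (k*3)*sqrt(k) = (3*k)*sqrt(k) = 3*k**(3/2))
Y = -24 (Y = (5 + 1)/(-6 + 5) - 18 = 6/(-1) - 18 = 6*(-1) - 18 = -6 - 18 = -24)
(D(3, m(3)) + Y)**2 = (5 - 24)**2 = (-19)**2 = 361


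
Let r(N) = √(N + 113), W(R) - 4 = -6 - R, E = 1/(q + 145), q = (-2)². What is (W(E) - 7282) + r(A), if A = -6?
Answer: -1085317/149 + √107 ≈ -7273.7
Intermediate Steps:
q = 4
E = 1/149 (E = 1/(4 + 145) = 1/149 ≈ 0.0067114)
W(R) = -2 - R (W(R) = 4 + (-6 - R) = -2 - R)
r(N) = √(113 + N)
(W(E) - 7282) + r(A) = ((-2 - 1*1/149) - 7282) + √(113 - 6) = ((-2 - 1/149) - 7282) + √107 = (-299/149 - 7282) + √107 = -1085317/149 + √107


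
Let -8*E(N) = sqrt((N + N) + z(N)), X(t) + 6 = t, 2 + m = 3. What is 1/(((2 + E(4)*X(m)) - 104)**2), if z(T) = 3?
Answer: 64/(816 - 5*sqrt(11))**2 ≈ 0.00010015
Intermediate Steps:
m = 1 (m = -2 + 3 = 1)
X(t) = -6 + t
E(N) = -sqrt(3 + 2*N)/8 (E(N) = -sqrt((N + N) + 3)/8 = -sqrt(2*N + 3)/8 = -sqrt(3 + 2*N)/8)
1/(((2 + E(4)*X(m)) - 104)**2) = 1/(((2 + (-sqrt(3 + 2*4)/8)*(-6 + 1)) - 104)**2) = 1/(((2 - sqrt(3 + 8)/8*(-5)) - 104)**2) = 1/(((2 - sqrt(11)/8*(-5)) - 104)**2) = 1/(((2 + 5*sqrt(11)/8) - 104)**2) = 1/((-102 + 5*sqrt(11)/8)**2) = (-102 + 5*sqrt(11)/8)**(-2)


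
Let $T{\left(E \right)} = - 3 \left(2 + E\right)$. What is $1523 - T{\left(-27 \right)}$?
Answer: $1448$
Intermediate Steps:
$T{\left(E \right)} = -6 - 3 E$
$1523 - T{\left(-27 \right)} = 1523 - \left(-6 - -81\right) = 1523 - \left(-6 + 81\right) = 1523 - 75 = 1448$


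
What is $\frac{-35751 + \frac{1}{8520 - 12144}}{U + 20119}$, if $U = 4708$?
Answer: $- \frac{129561625}{89973048} \approx -1.44$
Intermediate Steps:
$\frac{-35751 + \frac{1}{8520 - 12144}}{U + 20119} = \frac{-35751 + \frac{1}{8520 - 12144}}{4708 + 20119} = \frac{-35751 + \frac{1}{-3624}}{24827} = \left(-35751 - \frac{1}{3624}\right) \frac{1}{24827} = \left(- \frac{129561625}{3624}\right) \frac{1}{24827} = - \frac{129561625}{89973048}$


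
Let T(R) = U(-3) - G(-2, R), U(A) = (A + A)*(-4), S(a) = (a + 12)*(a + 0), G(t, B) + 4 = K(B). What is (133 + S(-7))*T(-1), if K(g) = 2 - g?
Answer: 2450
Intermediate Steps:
G(t, B) = -2 - B (G(t, B) = -4 + (2 - B) = -2 - B)
S(a) = a*(12 + a) (S(a) = (12 + a)*a = a*(12 + a))
U(A) = -8*A (U(A) = (2*A)*(-4) = -8*A)
T(R) = 26 + R (T(R) = -8*(-3) - (-2 - R) = 24 + (2 + R) = 26 + R)
(133 + S(-7))*T(-1) = (133 - 7*(12 - 7))*(26 - 1) = (133 - 7*5)*25 = (133 - 35)*25 = 98*25 = 2450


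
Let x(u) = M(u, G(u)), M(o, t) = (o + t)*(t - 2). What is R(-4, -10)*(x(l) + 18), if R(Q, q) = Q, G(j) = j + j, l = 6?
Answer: -792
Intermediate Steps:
G(j) = 2*j
M(o, t) = (-2 + t)*(o + t) (M(o, t) = (o + t)*(-2 + t) = (-2 + t)*(o + t))
x(u) = -6*u + 6*u² (x(u) = (2*u)² - 2*u - 4*u + u*(2*u) = 4*u² - 2*u - 4*u + 2*u² = -6*u + 6*u²)
R(-4, -10)*(x(l) + 18) = -4*(6*6*(-1 + 6) + 18) = -4*(6*6*5 + 18) = -4*(180 + 18) = -4*198 = -792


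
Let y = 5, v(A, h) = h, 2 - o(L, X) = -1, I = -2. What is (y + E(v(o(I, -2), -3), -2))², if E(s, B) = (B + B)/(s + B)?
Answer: 841/25 ≈ 33.640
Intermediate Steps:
o(L, X) = 3 (o(L, X) = 2 - 1*(-1) = 2 + 1 = 3)
E(s, B) = 2*B/(B + s) (E(s, B) = (2*B)/(B + s) = 2*B/(B + s))
(y + E(v(o(I, -2), -3), -2))² = (5 + 2*(-2)/(-2 - 3))² = (5 + 2*(-2)/(-5))² = (5 + 2*(-2)*(-⅕))² = (5 + ⅘)² = (29/5)² = 841/25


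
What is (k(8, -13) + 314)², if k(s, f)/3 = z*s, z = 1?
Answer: 114244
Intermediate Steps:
k(s, f) = 3*s (k(s, f) = 3*(1*s) = 3*s)
(k(8, -13) + 314)² = (3*8 + 314)² = (24 + 314)² = 338² = 114244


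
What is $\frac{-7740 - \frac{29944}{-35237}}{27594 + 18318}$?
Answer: $- \frac{68176109}{404450286} \approx -0.16856$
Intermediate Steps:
$\frac{-7740 - \frac{29944}{-35237}}{27594 + 18318} = \frac{-7740 - - \frac{29944}{35237}}{45912} = \left(-7740 + \frac{29944}{35237}\right) \frac{1}{45912} = \left(- \frac{272704436}{35237}\right) \frac{1}{45912} = - \frac{68176109}{404450286}$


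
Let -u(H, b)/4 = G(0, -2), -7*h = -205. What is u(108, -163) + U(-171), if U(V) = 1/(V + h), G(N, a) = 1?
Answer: -3975/992 ≈ -4.0071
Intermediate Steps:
h = 205/7 (h = -⅐*(-205) = 205/7 ≈ 29.286)
u(H, b) = -4 (u(H, b) = -4*1 = -4)
U(V) = 1/(205/7 + V) (U(V) = 1/(V + 205/7) = 1/(205/7 + V))
u(108, -163) + U(-171) = -4 + 7/(205 + 7*(-171)) = -4 + 7/(205 - 1197) = -4 + 7/(-992) = -4 + 7*(-1/992) = -4 - 7/992 = -3975/992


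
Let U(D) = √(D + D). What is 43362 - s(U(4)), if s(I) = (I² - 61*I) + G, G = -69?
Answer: 43423 + 122*√2 ≈ 43596.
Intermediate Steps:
U(D) = √2*√D (U(D) = √(2*D) = √2*√D)
s(I) = -69 + I² - 61*I (s(I) = (I² - 61*I) - 69 = -69 + I² - 61*I)
43362 - s(U(4)) = 43362 - (-69 + (√2*√4)² - 61*√2*√4) = 43362 - (-69 + (√2*2)² - 61*√2*2) = 43362 - (-69 + (2*√2)² - 122*√2) = 43362 - (-69 + 8 - 122*√2) = 43362 - (-61 - 122*√2) = 43362 + (61 + 122*√2) = 43423 + 122*√2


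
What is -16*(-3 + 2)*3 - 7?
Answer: 41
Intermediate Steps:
-16*(-3 + 2)*3 - 7 = -16*(-1*3) - 7 = -(-48) - 7 = -16*(-3) - 7 = 48 - 7 = 41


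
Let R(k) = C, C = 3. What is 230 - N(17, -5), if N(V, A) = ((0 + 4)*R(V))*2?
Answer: 206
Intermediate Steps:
R(k) = 3
N(V, A) = 24 (N(V, A) = ((0 + 4)*3)*2 = (4*3)*2 = 12*2 = 24)
230 - N(17, -5) = 230 - 1*24 = 230 - 24 = 206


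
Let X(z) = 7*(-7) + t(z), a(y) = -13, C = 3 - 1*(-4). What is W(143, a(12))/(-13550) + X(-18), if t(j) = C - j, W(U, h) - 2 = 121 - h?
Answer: -162668/6775 ≈ -24.010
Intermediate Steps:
C = 7 (C = 3 + 4 = 7)
W(U, h) = 123 - h (W(U, h) = 2 + (121 - h) = 123 - h)
t(j) = 7 - j
X(z) = -42 - z (X(z) = 7*(-7) + (7 - z) = -49 + (7 - z) = -42 - z)
W(143, a(12))/(-13550) + X(-18) = (123 - 1*(-13))/(-13550) + (-42 - 1*(-18)) = (123 + 13)*(-1/13550) + (-42 + 18) = 136*(-1/13550) - 24 = -68/6775 - 24 = -162668/6775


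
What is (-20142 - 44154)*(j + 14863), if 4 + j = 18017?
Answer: -2113795296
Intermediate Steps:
j = 18013 (j = -4 + 18017 = 18013)
(-20142 - 44154)*(j + 14863) = (-20142 - 44154)*(18013 + 14863) = -64296*32876 = -2113795296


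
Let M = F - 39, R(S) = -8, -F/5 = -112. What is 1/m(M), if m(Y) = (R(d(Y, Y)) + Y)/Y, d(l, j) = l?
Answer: 521/513 ≈ 1.0156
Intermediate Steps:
F = 560 (F = -5*(-112) = 560)
M = 521 (M = 560 - 39 = 521)
m(Y) = (-8 + Y)/Y
1/m(M) = 1/((-8 + 521)/521) = 1/((1/521)*513) = 1/(513/521) = 521/513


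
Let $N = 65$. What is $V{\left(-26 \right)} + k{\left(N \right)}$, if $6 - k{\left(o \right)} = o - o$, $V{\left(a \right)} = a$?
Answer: $-20$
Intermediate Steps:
$k{\left(o \right)} = 6$ ($k{\left(o \right)} = 6 - \left(o - o\right) = 6 - 0 = 6 + 0 = 6$)
$V{\left(-26 \right)} + k{\left(N \right)} = -26 + 6 = -20$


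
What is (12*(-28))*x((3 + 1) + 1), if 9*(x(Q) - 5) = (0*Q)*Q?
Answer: -1680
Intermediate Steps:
x(Q) = 5 (x(Q) = 5 + ((0*Q)*Q)/9 = 5 + (0*Q)/9 = 5 + (1/9)*0 = 5 + 0 = 5)
(12*(-28))*x((3 + 1) + 1) = (12*(-28))*5 = -336*5 = -1680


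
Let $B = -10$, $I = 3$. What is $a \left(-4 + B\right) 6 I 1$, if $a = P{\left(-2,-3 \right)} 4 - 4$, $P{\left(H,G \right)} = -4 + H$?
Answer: $7056$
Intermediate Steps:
$a = -28$ ($a = \left(-4 - 2\right) 4 - 4 = \left(-6\right) 4 - 4 = -24 - 4 = -28$)
$a \left(-4 + B\right) 6 I 1 = - 28 \left(-4 - 10\right) 6 \cdot 3 \cdot 1 = \left(-28\right) \left(-14\right) 18 \cdot 1 = 392 \cdot 18 = 7056$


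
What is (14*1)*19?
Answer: 266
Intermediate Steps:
(14*1)*19 = 14*19 = 266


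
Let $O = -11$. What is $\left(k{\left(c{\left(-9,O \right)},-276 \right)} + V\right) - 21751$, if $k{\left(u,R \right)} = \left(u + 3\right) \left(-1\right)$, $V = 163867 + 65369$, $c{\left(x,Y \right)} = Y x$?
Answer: $207383$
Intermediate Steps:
$V = 229236$
$k{\left(u,R \right)} = -3 - u$ ($k{\left(u,R \right)} = \left(3 + u\right) \left(-1\right) = -3 - u$)
$\left(k{\left(c{\left(-9,O \right)},-276 \right)} + V\right) - 21751 = \left(\left(-3 - \left(-11\right) \left(-9\right)\right) + 229236\right) - 21751 = \left(\left(-3 - 99\right) + 229236\right) - 21751 = \left(-102 + 229236\right) - 21751 = 229134 - 21751 = 207383$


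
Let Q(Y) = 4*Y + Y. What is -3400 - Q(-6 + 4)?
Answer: -3390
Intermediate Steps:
Q(Y) = 5*Y
-3400 - Q(-6 + 4) = -3400 - 5*(-6 + 4) = -3400 - 5*(-2) = -3400 - 1*(-10) = -3400 + 10 = -3390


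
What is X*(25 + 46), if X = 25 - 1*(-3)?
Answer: 1988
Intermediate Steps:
X = 28 (X = 25 + 3 = 28)
X*(25 + 46) = 28*(25 + 46) = 28*71 = 1988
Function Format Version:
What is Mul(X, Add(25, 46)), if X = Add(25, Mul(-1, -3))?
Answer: 1988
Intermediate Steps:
X = 28 (X = Add(25, 3) = 28)
Mul(X, Add(25, 46)) = Mul(28, Add(25, 46)) = Mul(28, 71) = 1988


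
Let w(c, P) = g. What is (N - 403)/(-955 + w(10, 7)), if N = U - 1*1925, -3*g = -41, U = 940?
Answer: 1041/706 ≈ 1.4745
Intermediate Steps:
g = 41/3 (g = -1/3*(-41) = 41/3 ≈ 13.667)
N = -985 (N = 940 - 1*1925 = 940 - 1925 = -985)
w(c, P) = 41/3
(N - 403)/(-955 + w(10, 7)) = (-985 - 403)/(-955 + 41/3) = -1388/(-2824/3) = -1388*(-3/2824) = 1041/706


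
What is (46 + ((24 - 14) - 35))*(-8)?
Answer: -168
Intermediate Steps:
(46 + ((24 - 14) - 35))*(-8) = (46 + (10 - 35))*(-8) = (46 - 25)*(-8) = 21*(-8) = -168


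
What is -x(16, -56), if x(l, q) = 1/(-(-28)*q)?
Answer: 1/1568 ≈ 0.00063775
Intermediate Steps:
x(l, q) = 1/(28*q)
-x(16, -56) = -1/(28*(-56)) = -(-1)/(28*56) = -1*(-1/1568) = 1/1568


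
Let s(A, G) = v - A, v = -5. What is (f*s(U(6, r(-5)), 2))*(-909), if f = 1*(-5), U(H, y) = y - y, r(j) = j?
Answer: -22725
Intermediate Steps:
U(H, y) = 0
s(A, G) = -5 - A
f = -5
(f*s(U(6, r(-5)), 2))*(-909) = -5*(-5 - 1*0)*(-909) = -5*(-5 + 0)*(-909) = -5*(-5)*(-909) = 25*(-909) = -22725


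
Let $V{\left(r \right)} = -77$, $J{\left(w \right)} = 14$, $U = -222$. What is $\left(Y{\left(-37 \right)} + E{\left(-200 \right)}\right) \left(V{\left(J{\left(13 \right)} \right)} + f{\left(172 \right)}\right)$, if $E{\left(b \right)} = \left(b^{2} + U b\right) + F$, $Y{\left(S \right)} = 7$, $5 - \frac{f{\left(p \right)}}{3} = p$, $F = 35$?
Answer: $-48807476$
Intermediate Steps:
$f{\left(p \right)} = 15 - 3 p$
$E{\left(b \right)} = 35 + b^{2} - 222 b$ ($E{\left(b \right)} = \left(b^{2} - 222 b\right) + 35 = 35 + b^{2} - 222 b$)
$\left(Y{\left(-37 \right)} + E{\left(-200 \right)}\right) \left(V{\left(J{\left(13 \right)} \right)} + f{\left(172 \right)}\right) = \left(7 + \left(35 + \left(-200\right)^{2} - -44400\right)\right) \left(-77 + \left(15 - 516\right)\right) = \left(7 + \left(35 + 40000 + 44400\right)\right) \left(-77 + \left(15 - 516\right)\right) = \left(7 + 84435\right) \left(-77 - 501\right) = 84442 \left(-578\right) = -48807476$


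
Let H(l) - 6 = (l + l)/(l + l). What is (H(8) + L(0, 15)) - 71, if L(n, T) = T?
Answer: -49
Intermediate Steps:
H(l) = 7 (H(l) = 6 + (l + l)/(l + l) = 6 + (2*l)/((2*l)) = 6 + (2*l)*(1/(2*l)) = 6 + 1 = 7)
(H(8) + L(0, 15)) - 71 = (7 + 15) - 71 = 22 - 71 = -49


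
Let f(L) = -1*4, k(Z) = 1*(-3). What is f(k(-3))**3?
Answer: -64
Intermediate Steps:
k(Z) = -3
f(L) = -4
f(k(-3))**3 = (-4)**3 = -64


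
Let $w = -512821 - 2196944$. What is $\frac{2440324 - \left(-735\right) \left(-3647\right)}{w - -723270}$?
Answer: $\frac{240221}{1986495} \approx 0.12093$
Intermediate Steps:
$w = -2709765$ ($w = -512821 - 2196944 = -2709765$)
$\frac{2440324 - \left(-735\right) \left(-3647\right)}{w - -723270} = \frac{2440324 - \left(-735\right) \left(-3647\right)}{-2709765 - -723270} = \frac{2440324 - 2680545}{-2709765 + 723270} = \frac{2440324 - 2680545}{-1986495} = \left(-240221\right) \left(- \frac{1}{1986495}\right) = \frac{240221}{1986495}$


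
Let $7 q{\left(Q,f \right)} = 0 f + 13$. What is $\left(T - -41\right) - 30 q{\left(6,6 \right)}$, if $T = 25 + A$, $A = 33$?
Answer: $\frac{303}{7} \approx 43.286$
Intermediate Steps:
$T = 58$ ($T = 25 + 33 = 58$)
$q{\left(Q,f \right)} = \frac{13}{7}$ ($q{\left(Q,f \right)} = \frac{0 f + 13}{7} = \frac{0 + 13}{7} = \frac{1}{7} \cdot 13 = \frac{13}{7}$)
$\left(T - -41\right) - 30 q{\left(6,6 \right)} = \left(58 - -41\right) - \frac{390}{7} = \left(58 + 41\right) - \frac{390}{7} = 99 - \frac{390}{7} = \frac{303}{7}$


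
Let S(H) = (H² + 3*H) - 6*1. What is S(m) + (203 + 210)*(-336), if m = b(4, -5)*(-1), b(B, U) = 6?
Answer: -138756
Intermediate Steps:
m = -6 (m = 6*(-1) = -6)
S(H) = -6 + H² + 3*H (S(H) = (H² + 3*H) - 6 = -6 + H² + 3*H)
S(m) + (203 + 210)*(-336) = (-6 + (-6)² + 3*(-6)) + (203 + 210)*(-336) = (-6 + 36 - 18) + 413*(-336) = 12 - 138768 = -138756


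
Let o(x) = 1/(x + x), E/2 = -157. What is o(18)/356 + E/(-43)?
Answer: 4024267/551088 ≈ 7.3024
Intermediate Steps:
E = -314 (E = 2*(-157) = -314)
o(x) = 1/(2*x)
o(18)/356 + E/(-43) = ((½)/18)/356 - 314/(-43) = ((½)*(1/18))*(1/356) - 314*(-1/43) = (1/36)*(1/356) + 314/43 = 1/12816 + 314/43 = 4024267/551088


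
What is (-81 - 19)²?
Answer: 10000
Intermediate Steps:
(-81 - 19)² = (-100)² = 10000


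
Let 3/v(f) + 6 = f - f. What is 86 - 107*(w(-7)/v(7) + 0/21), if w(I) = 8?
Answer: 1798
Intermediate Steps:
v(f) = -½ (v(f) = 3/(-6 + (f - f)) = 3/(-6 + 0) = 3/(-6) = 3*(-⅙) = -½)
86 - 107*(w(-7)/v(7) + 0/21) = 86 - 107*(8/(-½) + 0/21) = 86 - 107*(8*(-2) + 0*(1/21)) = 86 - 107*(-16 + 0) = 86 - 107*(-16) = 86 + 1712 = 1798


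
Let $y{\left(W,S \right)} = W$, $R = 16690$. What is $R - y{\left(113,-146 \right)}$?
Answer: $16577$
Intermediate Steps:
$R - y{\left(113,-146 \right)} = 16690 - 113 = 16577$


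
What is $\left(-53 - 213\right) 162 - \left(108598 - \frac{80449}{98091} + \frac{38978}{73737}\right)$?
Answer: $- \frac{40635628271345}{267886521} \approx -1.5169 \cdot 10^{5}$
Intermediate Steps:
$\left(-53 - 213\right) 162 - \left(108598 - \frac{80449}{98091} + \frac{38978}{73737}\right) = \left(-266\right) 162 - \left(108598 - \frac{80449}{98091} + \frac{38978}{73737}\right) = -43092 - \frac{29091862308413}{267886521} = - \frac{40635628271345}{267886521}$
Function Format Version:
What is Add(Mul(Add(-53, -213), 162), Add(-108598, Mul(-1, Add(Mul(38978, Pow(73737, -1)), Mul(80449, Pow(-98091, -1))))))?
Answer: Rational(-40635628271345, 267886521) ≈ -1.5169e+5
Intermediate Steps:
Add(Mul(Add(-53, -213), 162), Add(-108598, Mul(-1, Add(Mul(38978, Pow(73737, -1)), Mul(80449, Pow(-98091, -1)))))) = Add(Mul(-266, 162), Add(-108598, Mul(-1, Add(Mul(38978, Rational(1, 73737)), Mul(80449, Rational(-1, 98091)))))) = Add(-43092, Add(-108598, Mul(-1, Add(Rational(38978, 73737), Rational(-80449, 98091))))) = Add(-43092, Add(-108598, Mul(-1, Rational(-78099145, 267886521)))) = Add(-43092, Add(-108598, Rational(78099145, 267886521))) = Add(-43092, Rational(-29091862308413, 267886521)) = Rational(-40635628271345, 267886521)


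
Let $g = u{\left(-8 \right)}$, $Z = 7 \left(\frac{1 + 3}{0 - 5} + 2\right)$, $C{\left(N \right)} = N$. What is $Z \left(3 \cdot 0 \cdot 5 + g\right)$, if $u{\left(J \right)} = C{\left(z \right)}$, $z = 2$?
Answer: $\frac{84}{5} \approx 16.8$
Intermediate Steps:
$Z = \frac{42}{5}$ ($Z = 7 \left(\frac{4}{-5} + 2\right) = 7 \left(4 \left(- \frac{1}{5}\right) + 2\right) = 7 \left(- \frac{4}{5} + 2\right) = 7 \cdot \frac{6}{5} = \frac{42}{5} \approx 8.4$)
$u{\left(J \right)} = 2$
$g = 2$
$Z \left(3 \cdot 0 \cdot 5 + g\right) = \frac{42 \left(3 \cdot 0 \cdot 5 + 2\right)}{5} = \frac{42 \left(0 \cdot 5 + 2\right)}{5} = \frac{42 \left(0 + 2\right)}{5} = \frac{42}{5} \cdot 2 = \frac{84}{5}$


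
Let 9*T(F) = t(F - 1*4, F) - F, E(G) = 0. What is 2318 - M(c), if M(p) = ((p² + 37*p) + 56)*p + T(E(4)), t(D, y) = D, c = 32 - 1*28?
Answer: 12946/9 ≈ 1438.4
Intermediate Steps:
c = 4 (c = 32 - 28 = 4)
T(F) = -4/9 (T(F) = ((F - 1*4) - F)/9 = ((F - 4) - F)/9 = ((-4 + F) - F)/9 = (⅑)*(-4) = -4/9)
M(p) = -4/9 + p*(56 + p² + 37*p) (M(p) = ((p² + 37*p) + 56)*p - 4/9 = (56 + p² + 37*p)*p - 4/9 = p*(56 + p² + 37*p) - 4/9 = -4/9 + p*(56 + p² + 37*p))
2318 - M(c) = 2318 - (-4/9 + 4³ + 37*4² + 56*4) = 2318 - (-4/9 + 64 + 37*16 + 224) = 2318 - (-4/9 + 64 + 592 + 224) = 2318 - 1*7916/9 = 2318 - 7916/9 = 12946/9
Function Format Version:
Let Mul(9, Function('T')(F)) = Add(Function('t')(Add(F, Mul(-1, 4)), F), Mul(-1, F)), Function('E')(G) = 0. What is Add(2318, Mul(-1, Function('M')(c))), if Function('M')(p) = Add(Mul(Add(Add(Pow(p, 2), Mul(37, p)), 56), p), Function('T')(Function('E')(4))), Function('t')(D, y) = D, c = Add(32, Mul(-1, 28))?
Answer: Rational(12946, 9) ≈ 1438.4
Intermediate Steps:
c = 4 (c = Add(32, -28) = 4)
Function('T')(F) = Rational(-4, 9) (Function('T')(F) = Mul(Rational(1, 9), Add(Add(F, Mul(-1, 4)), Mul(-1, F))) = Mul(Rational(1, 9), Add(Add(F, -4), Mul(-1, F))) = Mul(Rational(1, 9), Add(Add(-4, F), Mul(-1, F))) = Mul(Rational(1, 9), -4) = Rational(-4, 9))
Function('M')(p) = Add(Rational(-4, 9), Mul(p, Add(56, Pow(p, 2), Mul(37, p)))) (Function('M')(p) = Add(Mul(Add(Add(Pow(p, 2), Mul(37, p)), 56), p), Rational(-4, 9)) = Add(Mul(Add(56, Pow(p, 2), Mul(37, p)), p), Rational(-4, 9)) = Add(Mul(p, Add(56, Pow(p, 2), Mul(37, p))), Rational(-4, 9)) = Add(Rational(-4, 9), Mul(p, Add(56, Pow(p, 2), Mul(37, p)))))
Add(2318, Mul(-1, Function('M')(c))) = Add(2318, Mul(-1, Add(Rational(-4, 9), Pow(4, 3), Mul(37, Pow(4, 2)), Mul(56, 4)))) = Add(2318, Mul(-1, Add(Rational(-4, 9), 64, Mul(37, 16), 224))) = Add(2318, Mul(-1, Add(Rational(-4, 9), 64, 592, 224))) = Add(2318, Mul(-1, Rational(7916, 9))) = Add(2318, Rational(-7916, 9)) = Rational(12946, 9)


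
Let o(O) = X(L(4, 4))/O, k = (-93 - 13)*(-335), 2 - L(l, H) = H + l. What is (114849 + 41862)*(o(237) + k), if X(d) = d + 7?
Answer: 439619853427/79 ≈ 5.5648e+9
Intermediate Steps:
L(l, H) = 2 - H - l (L(l, H) = 2 - (H + l) = 2 + (-H - l) = 2 - H - l)
X(d) = 7 + d
k = 35510 (k = -106*(-335) = 35510)
o(O) = 1/O (o(O) = (7 + (2 - 1*4 - 1*4))/O = (7 + (2 - 4 - 4))/O = (7 - 6)/O = 1/O)
(114849 + 41862)*(o(237) + k) = (114849 + 41862)*(1/237 + 35510) = 156711*(1/237 + 35510) = 156711*(8415871/237) = 439619853427/79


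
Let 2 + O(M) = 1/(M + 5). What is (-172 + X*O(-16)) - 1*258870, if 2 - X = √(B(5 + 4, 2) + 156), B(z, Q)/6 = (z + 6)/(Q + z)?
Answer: -2849508/11 + 23*√19866/121 ≈ -2.5902e+5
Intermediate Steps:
O(M) = -2 + 1/(5 + M) (O(M) = -2 + 1/(M + 5) = -2 + 1/(5 + M))
B(z, Q) = 6*(6 + z)/(Q + z) (B(z, Q) = 6*((z + 6)/(Q + z)) = 6*((6 + z)/(Q + z)) = 6*(6 + z)/(Q + z))
X = 2 - √19866/11 (X = 2 - √(6*(6 + (5 + 4))/(2 + (5 + 4)) + 156) = 2 - √(6*(6 + 9)/(2 + 9) + 156) = 2 - √(6*15/11 + 156) = 2 - √(6*(1/11)*15 + 156) = 2 - √(90/11 + 156) = 2 - √(1806/11) = 2 - √19866/11 ≈ -10.813)
(-172 + X*O(-16)) - 1*258870 = (-172 + (2 - √19866/11)*((-9 - 2*(-16))/(5 - 16))) - 1*258870 = (-172 + (2 - √19866/11)*((-9 + 32)/(-11))) - 258870 = (-172 + (2 - √19866/11)*(-1/11*23)) - 258870 = (-172 + (2 - √19866/11)*(-23/11)) - 258870 = (-172 + (-46/11 + 23*√19866/121)) - 258870 = (-1938/11 + 23*√19866/121) - 258870 = -2849508/11 + 23*√19866/121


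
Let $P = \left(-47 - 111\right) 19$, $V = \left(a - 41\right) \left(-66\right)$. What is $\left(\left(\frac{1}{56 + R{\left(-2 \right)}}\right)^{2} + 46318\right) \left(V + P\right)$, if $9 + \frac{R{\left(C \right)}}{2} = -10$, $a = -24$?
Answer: $\frac{4832264626}{81} \approx 5.9658 \cdot 10^{7}$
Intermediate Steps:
$R{\left(C \right)} = -38$ ($R{\left(C \right)} = -18 + 2 \left(-10\right) = -18 - 20 = -38$)
$V = 4290$ ($V = \left(-24 - 41\right) \left(-66\right) = \left(-65\right) \left(-66\right) = 4290$)
$P = -3002$ ($P = \left(-158\right) 19 = -3002$)
$\left(\left(\frac{1}{56 + R{\left(-2 \right)}}\right)^{2} + 46318\right) \left(V + P\right) = \left(\left(\frac{1}{56 - 38}\right)^{2} + 46318\right) \left(4290 - 3002\right) = \left(\left(\frac{1}{18}\right)^{2} + 46318\right) 1288 = \left(\frac{1}{324} + 46318\right) 1288 = \frac{15007033}{324} \cdot 1288 = \frac{4832264626}{81}$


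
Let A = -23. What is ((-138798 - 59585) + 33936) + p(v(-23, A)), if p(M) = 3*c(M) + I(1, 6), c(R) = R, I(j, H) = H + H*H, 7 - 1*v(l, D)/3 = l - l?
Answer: -164342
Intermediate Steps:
v(l, D) = 21 (v(l, D) = 21 - 3*(l - l) = 21 - 3*0 = 21 + 0 = 21)
I(j, H) = H + H²
p(M) = 42 + 3*M (p(M) = 3*M + 6*(1 + 6) = 3*M + 6*7 = 3*M + 42 = 42 + 3*M)
((-138798 - 59585) + 33936) + p(v(-23, A)) = ((-138798 - 59585) + 33936) + (42 + 3*21) = (-198383 + 33936) + (42 + 63) = -164447 + 105 = -164342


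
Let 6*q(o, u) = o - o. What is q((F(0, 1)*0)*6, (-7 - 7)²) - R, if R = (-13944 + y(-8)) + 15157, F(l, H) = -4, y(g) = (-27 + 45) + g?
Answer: -1223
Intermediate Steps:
y(g) = 18 + g
R = 1223 (R = (-13944 + (18 - 8)) + 15157 = (-13944 + 10) + 15157 = -13934 + 15157 = 1223)
q(o, u) = 0 (q(o, u) = (o - o)/6 = (⅙)*0 = 0)
q((F(0, 1)*0)*6, (-7 - 7)²) - R = 0 - 1*1223 = 0 - 1223 = -1223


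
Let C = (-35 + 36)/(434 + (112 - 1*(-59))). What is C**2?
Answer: 1/366025 ≈ 2.7321e-6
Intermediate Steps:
C = 1/605 (C = 1/(434 + (112 + 59)) = 1/(434 + 171) = 1/605 ≈ 0.0016529)
C**2 = (1/605)**2 = 1/366025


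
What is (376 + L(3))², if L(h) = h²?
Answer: 148225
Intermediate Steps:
(376 + L(3))² = (376 + 3²)² = (376 + 9)² = 385² = 148225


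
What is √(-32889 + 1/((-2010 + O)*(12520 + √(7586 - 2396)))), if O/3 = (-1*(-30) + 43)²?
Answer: √(-8938001405127127 - 713897875809*√5190)/(4659*√(12520 + √5190)) ≈ 181.35*I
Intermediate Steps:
O = 15987 (O = 3*(-1*(-30) + 43)² = 3*(30 + 43)² = 3*73² = 3*5329 = 15987)
√(-32889 + 1/((-2010 + O)*(12520 + √(7586 - 2396)))) = √(-32889 + 1/((-2010 + 15987)*(12520 + √(7586 - 2396)))) = √(-32889 + 1/(13977*(12520 + √5190))) = √(-32889 + 1/(174992040 + 13977*√5190))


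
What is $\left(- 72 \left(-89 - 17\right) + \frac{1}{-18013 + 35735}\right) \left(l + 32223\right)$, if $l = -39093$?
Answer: $- \frac{464598537675}{8861} \approx -5.2432 \cdot 10^{7}$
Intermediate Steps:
$\left(- 72 \left(-89 - 17\right) + \frac{1}{-18013 + 35735}\right) \left(l + 32223\right) = \left(- 72 \left(-89 - 17\right) + \frac{1}{-18013 + 35735}\right) \left(-39093 + 32223\right) = \left(\left(-72\right) \left(-106\right) + \frac{1}{17722}\right) \left(-6870\right) = \left(7632 + \frac{1}{17722}\right) \left(-6870\right) = \frac{135254305}{17722} \left(-6870\right) = - \frac{464598537675}{8861}$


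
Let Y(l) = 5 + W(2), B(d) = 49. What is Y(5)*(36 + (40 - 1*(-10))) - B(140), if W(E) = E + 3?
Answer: 811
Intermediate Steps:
W(E) = 3 + E
Y(l) = 10 (Y(l) = 5 + (3 + 2) = 5 + 5 = 10)
Y(5)*(36 + (40 - 1*(-10))) - B(140) = 10*(36 + (40 - 1*(-10))) - 1*49 = 10*(36 + (40 + 10)) - 49 = 10*(36 + 50) - 49 = 10*86 - 49 = 860 - 49 = 811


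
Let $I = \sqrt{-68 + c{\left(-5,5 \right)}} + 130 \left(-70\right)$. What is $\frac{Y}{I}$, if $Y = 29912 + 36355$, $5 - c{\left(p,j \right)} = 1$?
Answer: $- \frac{150757425}{20702516} - \frac{66267 i}{10351258} \approx -7.2821 - 0.0064018 i$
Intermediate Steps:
$c{\left(p,j \right)} = 4$ ($c{\left(p,j \right)} = 5 - 1 = 4$)
$Y = 66267$
$I = -9100 + 8 i$ ($I = \sqrt{-68 + 4} + 130 \left(-70\right) = \sqrt{-64} - 9100 = 8 i - 9100 = -9100 + 8 i \approx -9100.0 + 8.0 i$)
$\frac{Y}{I} = \frac{66267}{-9100 + 8 i} = 66267 \frac{-9100 - 8 i}{82810064} = \frac{66267 \left(-9100 - 8 i\right)}{82810064}$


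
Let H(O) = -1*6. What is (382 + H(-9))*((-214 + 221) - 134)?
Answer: -47752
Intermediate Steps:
H(O) = -6
(382 + H(-9))*((-214 + 221) - 134) = (382 - 6)*((-214 + 221) - 134) = 376*(7 - 134) = 376*(-127) = -47752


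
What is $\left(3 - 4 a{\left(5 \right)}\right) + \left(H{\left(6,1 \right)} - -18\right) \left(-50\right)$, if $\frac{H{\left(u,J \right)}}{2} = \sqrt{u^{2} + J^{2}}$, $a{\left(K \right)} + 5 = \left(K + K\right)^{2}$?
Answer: $-1277 - 100 \sqrt{37} \approx -1885.3$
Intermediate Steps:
$a{\left(K \right)} = -5 + 4 K^{2}$ ($a{\left(K \right)} = -5 + \left(K + K\right)^{2} = -5 + \left(2 K\right)^{2} = -5 + 4 K^{2}$)
$H{\left(u,J \right)} = 2 \sqrt{J^{2} + u^{2}}$ ($H{\left(u,J \right)} = 2 \sqrt{u^{2} + J^{2}} = 2 \sqrt{J^{2} + u^{2}}$)
$\left(3 - 4 a{\left(5 \right)}\right) + \left(H{\left(6,1 \right)} - -18\right) \left(-50\right) = \left(3 - 4 \left(-5 + 4 \cdot 5^{2}\right)\right) + \left(2 \sqrt{1^{2} + 6^{2}} - -18\right) \left(-50\right) = \left(3 - 4 \left(-5 + 4 \cdot 25\right)\right) + \left(2 \sqrt{1 + 36} + 18\right) \left(-50\right) = \left(3 - 4 \left(-5 + 100\right)\right) + \left(2 \sqrt{37} + 18\right) \left(-50\right) = \left(3 - 380\right) + \left(18 + 2 \sqrt{37}\right) \left(-50\right) = \left(3 - 380\right) - \left(900 + 100 \sqrt{37}\right) = -377 - \left(900 + 100 \sqrt{37}\right) = -1277 - 100 \sqrt{37}$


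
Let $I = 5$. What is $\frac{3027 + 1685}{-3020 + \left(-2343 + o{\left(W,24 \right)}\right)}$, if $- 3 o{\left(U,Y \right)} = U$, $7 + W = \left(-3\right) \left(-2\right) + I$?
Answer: $- \frac{744}{847} \approx -0.87839$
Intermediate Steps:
$W = 4$ ($W = -7 + \left(\left(-3\right) \left(-2\right) + 5\right) = -7 + \left(6 + 5\right) = -7 + 11 = 4$)
$o{\left(U,Y \right)} = - \frac{U}{3}$
$\frac{3027 + 1685}{-3020 + \left(-2343 + o{\left(W,24 \right)}\right)} = \frac{3027 + 1685}{-3020 - \frac{7033}{3}} = \frac{4712}{-3020 - \frac{7033}{3}} = \frac{4712}{- \frac{16093}{3}} = 4712 \left(- \frac{3}{16093}\right) = - \frac{744}{847}$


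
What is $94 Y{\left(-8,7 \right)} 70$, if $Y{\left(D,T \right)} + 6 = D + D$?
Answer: $-144760$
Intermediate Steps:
$Y{\left(D,T \right)} = -6 + 2 D$ ($Y{\left(D,T \right)} = -6 + \left(D + D\right) = -6 + 2 D$)
$94 Y{\left(-8,7 \right)} 70 = 94 \left(-6 + 2 \left(-8\right)\right) 70 = 94 \left(-6 - 16\right) 70 = 94 \left(-22\right) 70 = \left(-2068\right) 70 = -144760$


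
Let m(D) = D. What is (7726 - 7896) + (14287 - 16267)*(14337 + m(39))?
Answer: -28464650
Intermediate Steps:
(7726 - 7896) + (14287 - 16267)*(14337 + m(39)) = (7726 - 7896) + (14287 - 16267)*(14337 + 39) = -170 - 1980*14376 = -170 - 28464480 = -28464650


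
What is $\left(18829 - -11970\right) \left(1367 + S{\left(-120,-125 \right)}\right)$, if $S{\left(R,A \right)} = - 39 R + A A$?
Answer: $667475928$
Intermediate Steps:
$S{\left(R,A \right)} = A^{2} - 39 R$ ($S{\left(R,A \right)} = - 39 R + A^{2} = A^{2} - 39 R$)
$\left(18829 - -11970\right) \left(1367 + S{\left(-120,-125 \right)}\right) = \left(18829 - -11970\right) \left(1367 - \left(-4680 - \left(-125\right)^{2}\right)\right) = \left(18829 + 11970\right) \left(1367 + \left(15625 + 4680\right)\right) = 30799 \left(1367 + 20305\right) = 30799 \cdot 21672 = 667475928$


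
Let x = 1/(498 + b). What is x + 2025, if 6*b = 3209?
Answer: 12548931/6197 ≈ 2025.0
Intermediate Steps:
b = 3209/6 (b = (1/6)*3209 = 3209/6 ≈ 534.83)
x = 6/6197 (x = 1/(498 + 3209/6) = 1/(6197/6) = 6/6197 ≈ 0.00096821)
x + 2025 = 6/6197 + 2025 = 12548931/6197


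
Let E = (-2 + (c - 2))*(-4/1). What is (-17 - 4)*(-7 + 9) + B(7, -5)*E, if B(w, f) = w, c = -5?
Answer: 210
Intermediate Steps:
E = 36 (E = (-2 + (-5 - 2))*(-4/1) = (-2 - 7)*(-4*1) = -9*(-4) = 36)
(-17 - 4)*(-7 + 9) + B(7, -5)*E = (-17 - 4)*(-7 + 9) + 7*36 = -21*2 + 252 = -42 + 252 = 210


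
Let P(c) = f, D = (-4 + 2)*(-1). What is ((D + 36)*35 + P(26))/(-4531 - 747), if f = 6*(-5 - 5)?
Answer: -635/2639 ≈ -0.24062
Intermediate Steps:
D = 2 (D = -2*(-1) = 2)
f = -60 (f = 6*(-10) = -60)
P(c) = -60
((D + 36)*35 + P(26))/(-4531 - 747) = ((2 + 36)*35 - 60)/(-4531 - 747) = (38*35 - 60)/(-5278) = (1330 - 60)*(-1/5278) = 1270*(-1/5278) = -635/2639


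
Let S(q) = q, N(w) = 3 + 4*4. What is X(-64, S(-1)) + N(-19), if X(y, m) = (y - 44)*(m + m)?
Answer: 235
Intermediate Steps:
N(w) = 19 (N(w) = 3 + 16 = 19)
X(y, m) = 2*m*(-44 + y) (X(y, m) = (-44 + y)*(2*m) = 2*m*(-44 + y))
X(-64, S(-1)) + N(-19) = 2*(-1)*(-44 - 64) + 19 = 2*(-1)*(-108) + 19 = 216 + 19 = 235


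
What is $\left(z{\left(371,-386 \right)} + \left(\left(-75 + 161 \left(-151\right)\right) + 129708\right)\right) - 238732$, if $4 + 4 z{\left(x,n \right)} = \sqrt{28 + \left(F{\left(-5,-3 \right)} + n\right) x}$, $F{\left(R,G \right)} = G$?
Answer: $-133411 + \frac{i \sqrt{144291}}{4} \approx -1.3341 \cdot 10^{5} + 94.964 i$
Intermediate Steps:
$z{\left(x,n \right)} = -1 + \frac{\sqrt{28 + x \left(-3 + n\right)}}{4}$ ($z{\left(x,n \right)} = -1 + \frac{\sqrt{28 + \left(-3 + n\right) x}}{4} = -1 + \frac{\sqrt{28 + x \left(-3 + n\right)}}{4}$)
$\left(z{\left(371,-386 \right)} + \left(\left(-75 + 161 \left(-151\right)\right) + 129708\right)\right) - 238732 = \left(\left(-1 + \frac{\sqrt{28 - 1113 - 143206}}{4}\right) + \left(\left(-75 + 161 \left(-151\right)\right) + 129708\right)\right) - 238732 = \left(\left(-1 + \frac{\sqrt{28 - 1113 - 143206}}{4}\right) + \left(\left(-75 - 24311\right) + 129708\right)\right) - 238732 = \left(\left(-1 + \frac{\sqrt{-144291}}{4}\right) + \left(-24386 + 129708\right)\right) - 238732 = \left(\left(-1 + \frac{i \sqrt{144291}}{4}\right) + 105322\right) - 238732 = \left(105321 + \frac{i \sqrt{144291}}{4}\right) - 238732 = -133411 + \frac{i \sqrt{144291}}{4}$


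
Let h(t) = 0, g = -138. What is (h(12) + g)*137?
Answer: -18906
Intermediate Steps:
(h(12) + g)*137 = (0 - 138)*137 = -138*137 = -18906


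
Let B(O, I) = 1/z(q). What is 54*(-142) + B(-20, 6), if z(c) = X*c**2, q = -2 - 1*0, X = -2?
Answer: -61345/8 ≈ -7668.1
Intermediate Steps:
q = -2 (q = -2 + 0 = -2)
z(c) = -2*c**2
B(O, I) = -1/8 (B(O, I) = 1/(-2*(-2)**2) = 1/(-2*4) = 1/(-8) = -1/8)
54*(-142) + B(-20, 6) = 54*(-142) - 1/8 = -7668 - 1/8 = -61345/8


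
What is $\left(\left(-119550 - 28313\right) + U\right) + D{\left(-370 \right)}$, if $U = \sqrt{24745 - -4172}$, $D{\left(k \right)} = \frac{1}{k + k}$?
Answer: $- \frac{109418621}{740} + 9 \sqrt{357} \approx -1.4769 \cdot 10^{5}$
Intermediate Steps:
$D{\left(k \right)} = \frac{1}{2 k}$
$U = 9 \sqrt{357}$ ($U = \sqrt{24745 + \left(4181 - 9\right)} = \sqrt{24745 + 4172} = \sqrt{28917} = 9 \sqrt{357} \approx 170.05$)
$\left(\left(-119550 - 28313\right) + U\right) + D{\left(-370 \right)} = \left(\left(-119550 - 28313\right) + 9 \sqrt{357}\right) + \frac{1}{2 \left(-370\right)} = \left(-147863 + 9 \sqrt{357}\right) + \frac{1}{2} \left(- \frac{1}{370}\right) = \left(-147863 + 9 \sqrt{357}\right) - \frac{1}{740} = - \frac{109418621}{740} + 9 \sqrt{357}$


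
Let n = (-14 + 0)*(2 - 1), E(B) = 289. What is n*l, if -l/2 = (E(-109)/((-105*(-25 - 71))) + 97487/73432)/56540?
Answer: 125486351/186833037600 ≈ 0.00067165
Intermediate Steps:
l = -125486351/2615662526400 (l = -2*(289/((-105*(-25 - 71))) + 97487/73432)/56540 = -2*(289/((-105*(-96))) + 97487*(1/73432))/56540 = -2*(289/10080 + 97487/73432)/56540 = -125486351/(46262160*56540) = -2*125486351/5231325052800 = -125486351/2615662526400 ≈ -4.7975e-5)
n = -14 (n = -14*1 = -14)
n*l = -14*(-125486351/2615662526400) = 125486351/186833037600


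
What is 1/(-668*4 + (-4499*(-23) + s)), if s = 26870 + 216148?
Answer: 1/343823 ≈ 2.9085e-6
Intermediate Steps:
s = 243018
1/(-668*4 + (-4499*(-23) + s)) = 1/(-668*4 + (-4499*(-23) + 243018)) = 1/(-2672 + (103477 + 243018)) = 1/(-2672 + 346495) = 1/343823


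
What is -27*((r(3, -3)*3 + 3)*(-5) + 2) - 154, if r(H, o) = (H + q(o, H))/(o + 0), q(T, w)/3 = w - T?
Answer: -2638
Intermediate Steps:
q(T, w) = -3*T + 3*w (q(T, w) = 3*(w - T) = -3*T + 3*w)
r(H, o) = (-3*o + 4*H)/o (r(H, o) = (H + (-3*o + 3*H))/(o + 0) = (-3*o + 4*H)/o)
-27*((r(3, -3)*3 + 3)*(-5) + 2) - 154 = -27*(((-3 + 4*3/(-3))*3 + 3)*(-5) + 2) - 154 = -27*(((-3 + 4*3*(-⅓))*3 + 3)*(-5) + 2) - 154 = -27*(((-3 - 4)*3 + 3)*(-5) + 2) - 154 = -27*((-7*3 + 3)*(-5) + 2) - 154 = -27*((-21 + 3)*(-5) + 2) - 154 = -27*(-18*(-5) + 2) - 154 = -27*(90 + 2) - 154 = -27*92 - 154 = -2484 - 154 = -2638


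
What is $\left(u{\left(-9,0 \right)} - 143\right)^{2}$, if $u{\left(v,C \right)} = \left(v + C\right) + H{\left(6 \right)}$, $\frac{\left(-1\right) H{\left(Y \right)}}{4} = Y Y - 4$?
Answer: $78400$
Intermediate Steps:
$H{\left(Y \right)} = 16 - 4 Y^{2}$ ($H{\left(Y \right)} = - 4 \left(Y Y - 4\right) = - 4 \left(Y^{2} - 4\right) = - 4 \left(-4 + Y^{2}\right) = 16 - 4 Y^{2}$)
$u{\left(v,C \right)} = -128 + C + v$ ($u{\left(v,C \right)} = \left(v + C\right) + \left(16 - 4 \cdot 6^{2}\right) = \left(C + v\right) + \left(16 - 144\right) = \left(C + v\right) - 128 = -128 + C + v$)
$\left(u{\left(-9,0 \right)} - 143\right)^{2} = \left(\left(-128 + 0 - 9\right) - 143\right)^{2} = \left(-137 - 143\right)^{2} = \left(-280\right)^{2} = 78400$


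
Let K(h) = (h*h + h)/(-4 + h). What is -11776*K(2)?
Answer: 35328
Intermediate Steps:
K(h) = (h + h²)/(-4 + h) (K(h) = (h² + h)/(-4 + h) = (h + h²)/(-4 + h))
-11776*K(2) = -23552*(1 + 2)/(-4 + 2) = -23552*3/(-2) = -23552*(-1)*3/2 = -11776*(-3) = 35328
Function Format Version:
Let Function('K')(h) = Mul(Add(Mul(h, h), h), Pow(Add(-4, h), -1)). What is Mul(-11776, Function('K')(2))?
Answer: 35328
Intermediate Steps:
Function('K')(h) = Mul(Pow(Add(-4, h), -1), Add(h, Pow(h, 2))) (Function('K')(h) = Mul(Add(Pow(h, 2), h), Pow(Add(-4, h), -1)) = Mul(Add(h, Pow(h, 2)), Pow(Add(-4, h), -1)) = Mul(Pow(Add(-4, h), -1), Add(h, Pow(h, 2))))
Mul(-11776, Function('K')(2)) = Mul(-11776, Mul(2, Pow(Add(-4, 2), -1), Add(1, 2))) = Mul(-11776, Mul(2, Pow(-2, -1), 3)) = Mul(-11776, Mul(2, Rational(-1, 2), 3)) = Mul(-11776, -3) = 35328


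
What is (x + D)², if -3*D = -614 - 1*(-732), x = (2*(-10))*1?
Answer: 31684/9 ≈ 3520.4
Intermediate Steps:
x = -20 (x = -20*1 = -20)
D = -118/3 (D = -(-614 - 1*(-732))/3 = -(-614 + 732)/3 = -⅓*118 = -118/3 ≈ -39.333)
(x + D)² = (-20 - 118/3)² = (-178/3)² = 31684/9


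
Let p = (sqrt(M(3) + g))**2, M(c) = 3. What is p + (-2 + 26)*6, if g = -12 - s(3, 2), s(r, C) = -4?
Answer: 139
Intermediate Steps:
g = -8 (g = -12 - 1*(-4) = -12 + 4 = -8)
p = -5 (p = (sqrt(3 - 8))**2 = (sqrt(-5))**2 = (I*sqrt(5))**2 = -5)
p + (-2 + 26)*6 = -5 + (-2 + 26)*6 = -5 + 24*6 = -5 + 144 = 139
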